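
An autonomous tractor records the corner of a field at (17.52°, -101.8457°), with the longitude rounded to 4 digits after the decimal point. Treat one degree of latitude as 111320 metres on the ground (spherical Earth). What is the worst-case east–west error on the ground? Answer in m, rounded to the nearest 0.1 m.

5.3 m

Rounding to 4 decimal places leaves the longitude within ±5e-05° of the true value.
At latitude 17.52° a degree of longitude spans 111320 m × cos 17.52° = 111320 × 0.9536 ≈ 106156 m.
So at most 5e-05° × 106156 ≈ 5.3078 m east–west.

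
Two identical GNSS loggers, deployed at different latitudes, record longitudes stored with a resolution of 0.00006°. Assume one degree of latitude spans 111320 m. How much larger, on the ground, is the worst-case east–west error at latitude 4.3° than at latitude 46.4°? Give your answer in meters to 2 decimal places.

With a 0.00006° grid the true value lies within half a step, ±0.00006°/2 = ±3e-05°, of the stored one.
Error at 4.3° = 3e-05° × 111320 × cos 4.3° ≈ 3.3396 × 0.9972 = 3.3302 m.
Error at 46.4° = 3e-05° × 111320 × cos 46.4° ≈ 3.3396 × 0.6896 = 2.3031 m.
Difference: 3.3302 − 2.3031 = 1.0271 m.

1.03 meters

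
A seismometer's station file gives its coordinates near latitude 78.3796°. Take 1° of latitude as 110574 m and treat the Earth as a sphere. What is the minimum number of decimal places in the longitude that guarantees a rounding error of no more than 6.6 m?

At 78.3796° one degree of longitude covers 110574 × cos 78.3796° ≈ 110574 × 0.2014 ≈ 22272.6 m.
N decimal places → at most half a unit in the last place, 0.5 × 10⁻ᴺ° = 22272.6/2 × 10⁻ᴺ m.
Setting 11136.3 × 10⁻ᴺ ≤ 6.6 gives 10ᴺ ≥ 1687, i.e. N ≥ 3.23.
N = 3 would give 11.1 m (too coarse); N = 4 gives 1.11 m ≤ 6.6 m.

4 decimal places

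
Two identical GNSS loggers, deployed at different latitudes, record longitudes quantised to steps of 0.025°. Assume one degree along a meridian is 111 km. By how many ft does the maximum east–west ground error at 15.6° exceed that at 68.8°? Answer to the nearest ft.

2738 ft

With a 0.025° grid the true value lies within half a step, ±0.025°/2 = ±0.0125°, of the stored one.
Error at 15.6° = 0.0125° × 111000 × cos 15.6° ≈ 1387.5 × 0.9632 = 1336.4 m.
At 68.8°: 0.0125° × 111000 × cos 68.8° = 0.0125 × 111000 × 0.3616 ≈ 501.75 m.
So the lower-latitude error exceeds the higher by 1336.4 − 501.75 = 834.63 m.
In feet: 834.634 m ÷ 0.3048 ≈ 2738.3 ft.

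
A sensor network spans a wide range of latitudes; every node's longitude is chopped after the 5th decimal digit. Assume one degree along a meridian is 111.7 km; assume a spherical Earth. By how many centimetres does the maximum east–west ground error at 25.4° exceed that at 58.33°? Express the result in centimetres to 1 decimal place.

Truncating at 5 decimal places can drop up to a full unit in the last place, so the longitude may be off by as much as 1e-05°.
Error at 25.4° = 1e-05° × 111700 × cos 25.4° ≈ 1.117 × 0.9033 = 1.009 m.
At 58.33°: 1e-05° × 111700 × cos 58.33° = 1e-05 × 111700 × 0.5250 ≈ 0.58645 m.
So the lower-latitude error exceeds the higher by 1.009 − 0.58645 = 0.42257 m.
That is 0.422571 m = 42.257 cm.

42.3 centimetres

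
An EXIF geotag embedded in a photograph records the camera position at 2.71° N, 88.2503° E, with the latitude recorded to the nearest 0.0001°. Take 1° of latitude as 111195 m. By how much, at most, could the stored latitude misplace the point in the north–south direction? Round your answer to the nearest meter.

6 meters

Rounding to 4 decimal places leaves the latitude within ±5e-05° of the true value.
Along the meridian that is 5e-05° × 111195 m/° = 5.55975 m.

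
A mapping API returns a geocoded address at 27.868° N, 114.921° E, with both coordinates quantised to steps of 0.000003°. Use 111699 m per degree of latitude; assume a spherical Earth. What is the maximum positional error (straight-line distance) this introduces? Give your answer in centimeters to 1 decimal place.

22.4 centimeters

With a 0.000003° grid the true value lies within half a step, ±0.000003°/2 = ±1.5e-06°, of the stored one.
N–S: 1.5e-06° × 111699 m/° = 0.167549 m.
Longitude error → 1.5e-06 × 111699 × cos 27.868° = 1.5e-06 × 111699 × 0.8840 ≈ 0.148117 m.
Worst case both components are at the extreme and orthogonal: √(0.167549² + 0.148117²) ≈ 0.223632 m.
That is 0.223632 m = 22.363 cm.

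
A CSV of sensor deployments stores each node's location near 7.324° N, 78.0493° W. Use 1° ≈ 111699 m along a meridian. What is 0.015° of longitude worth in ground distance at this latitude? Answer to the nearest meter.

1662 meters

At 7.324° a degree of longitude is 111699 × cos 7.324° ≈ 110788 m, so 0.015° corresponds to 1661.81 m.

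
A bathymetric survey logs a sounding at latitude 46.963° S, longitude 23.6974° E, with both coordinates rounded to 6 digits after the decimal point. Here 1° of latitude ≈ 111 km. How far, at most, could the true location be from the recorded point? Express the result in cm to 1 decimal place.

Rounding to 6 decimal places leaves each coordinate within ±5e-07° of the true value.
North–south component: 5e-07° × 111000 = 0.0555 m.
E–W at 46.963°: 5e-07° × 111000 × cos 46.963° = 5e-07 × 111000 × 0.6825 ≈ 0.0378771 m.
Combining orthogonally: (0.0555² + 0.0378771²)^½ ≈ 0.0671932 m.
That is 0.0671932 m = 6.7193 cm.

6.7 cm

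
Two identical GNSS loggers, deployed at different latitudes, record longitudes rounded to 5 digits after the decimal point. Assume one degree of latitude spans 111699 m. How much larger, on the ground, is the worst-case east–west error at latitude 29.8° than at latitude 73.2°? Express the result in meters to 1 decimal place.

0.3 meters

Rounding to 5 decimal places leaves the longitude within ±5e-06° of the true value.
Error at 29.8° = 5e-06° × 111699 × cos 29.8° ≈ 0.5585 × 0.8678 = 0.48464 m.
Error at 73.2° = 5e-06° × 111699 × cos 73.2° ≈ 0.5585 × 0.2890 = 0.16142 m.
So the lower-latitude error exceeds the higher by 0.48464 − 0.16142 = 0.32322 m.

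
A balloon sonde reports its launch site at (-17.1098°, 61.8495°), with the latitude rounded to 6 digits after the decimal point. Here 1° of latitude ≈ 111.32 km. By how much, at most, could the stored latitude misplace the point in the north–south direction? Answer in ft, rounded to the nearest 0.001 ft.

0.183 ft

Rounding to 6 decimal places leaves the latitude within ±5e-07° of the true value.
Along the meridian that is 5e-07° × 111320 m/° = 0.05566 m.
Converting: 0.05566 m × 3.2808 ft/m ≈ 0.18261 ft.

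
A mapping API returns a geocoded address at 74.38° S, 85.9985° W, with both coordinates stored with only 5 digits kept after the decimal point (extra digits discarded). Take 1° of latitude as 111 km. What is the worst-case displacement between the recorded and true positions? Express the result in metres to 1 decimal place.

1.1 metres

Truncating at 5 decimal places can drop up to a full unit in the last place, so each coordinate may be off by as much as 1e-05°.
North–south component: 1e-05° × 111000 = 1.11 m.
Longitude error → 1e-05 × 111000 × cos 74.38° = 1e-05 × 111000 × 0.2693 ≈ 0.298874 m.
The two errors are perpendicular, so the maximum displacement is √(1.11² + 0.298874²) ≈ 1.14953 m.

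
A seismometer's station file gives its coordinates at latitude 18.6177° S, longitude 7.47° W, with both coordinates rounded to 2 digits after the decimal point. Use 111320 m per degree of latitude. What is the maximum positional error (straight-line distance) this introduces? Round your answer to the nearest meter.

767 meters

Rounding to 2 decimal places leaves each coordinate within ±0.005° of the true value.
Latitude error → 0.005 × 111320 = 556.6 m along the meridian.
East–west component at 18.6177°: 0.005° × 111320 × cos 18.6177° ≈ 0.005 × 105495 ≈ 527.473 m.
Worst case both components are at the extreme and orthogonal: √(556.6² + 527.473²) ≈ 766.832 m.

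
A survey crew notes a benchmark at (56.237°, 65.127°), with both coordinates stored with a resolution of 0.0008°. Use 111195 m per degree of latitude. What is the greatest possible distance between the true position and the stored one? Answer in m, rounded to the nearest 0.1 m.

With a 0.0008° grid the true value lies within half a step, ±0.0008°/2 = ±0.0004°, of the stored one.
North–south component: 0.0004° × 111195 = 44.478 m.
E–W at 56.237°: 0.0004° × 111195 × cos 56.237° = 0.0004 × 111195 × 0.5558 ≈ 24.719 m.
Worst case both components are at the extreme and orthogonal: √(44.478² + 24.719²) ≈ 50.8854 m.

50.9 m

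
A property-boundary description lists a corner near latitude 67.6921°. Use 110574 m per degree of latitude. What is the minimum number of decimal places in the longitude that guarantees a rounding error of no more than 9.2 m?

At 67.6921° one degree of longitude covers 110574 × cos 67.6921° ≈ 110574 × 0.3796 ≈ 41972.1 m.
With N decimal places the half-ulp bound is 0.5·10⁻ᴺ°, or 0.5·10⁻ᴺ × 41972.1 m on the ground.
Need 0.5 × 41972.1 × 10⁻ᴺ ≤ 9.2 → 10⁻ᴺ ≤ 4.384e-04, so N ≥ 3.36.
At 3 places the error can reach 21 m, but 4 places keeps it to 2.1 m.

4 decimal places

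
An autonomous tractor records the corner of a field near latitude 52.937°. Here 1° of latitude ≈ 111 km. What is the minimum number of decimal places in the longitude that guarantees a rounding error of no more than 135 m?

At 52.937° one degree of longitude covers 111000 × cos 52.937° ≈ 111000 × 0.6027 ≈ 66898.9 m.
With N decimal places the half-ulp bound is 0.5·10⁻ᴺ°, or 0.5·10⁻ᴺ × 66898.9 m on the ground.
Need 0.5 × 66898.9 × 10⁻ᴺ ≤ 135 → 10⁻ᴺ ≤ 4.036e-03, so N ≥ 2.39.
So 3 decimal places suffice (33.4 m); 2 would allow up to 334 m.

3 decimal places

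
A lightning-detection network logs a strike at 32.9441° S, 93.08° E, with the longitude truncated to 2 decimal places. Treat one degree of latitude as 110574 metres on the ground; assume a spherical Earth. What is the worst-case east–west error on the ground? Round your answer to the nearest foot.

Truncating at 2 decimal places can drop up to a full unit in the last place, so the longitude may be off by as much as 0.01°.
Parallels shrink by cos φ, so at 32.9441° a degree of longitude is 110574 × 0.8392 ≈ 92793.9 m.
Maximum E–W displacement: 0.01 × 92793.9 = 927.939 m.
Converting: 927.939 m × 3.2808 ft/m ≈ 3044.4 ft.

3044 feet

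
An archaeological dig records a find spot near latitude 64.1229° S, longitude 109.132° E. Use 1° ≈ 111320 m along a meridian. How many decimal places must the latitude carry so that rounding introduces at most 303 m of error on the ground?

3 decimal places

One degree of latitude covers 111320 m.
Rounding to N decimal places gives at most 0.5 × 10⁻ᴺ degrees of error, i.e. 0.5 × 10⁻ᴺ × 111320 m.
Need 0.5 × 111320 × 10⁻ᴺ ≤ 303 → 10⁻ᴺ ≤ 5.444e-03, so N ≥ 2.26.
N = 2 would give 557 m (too coarse); N = 3 gives 55.7 m ≤ 303 m.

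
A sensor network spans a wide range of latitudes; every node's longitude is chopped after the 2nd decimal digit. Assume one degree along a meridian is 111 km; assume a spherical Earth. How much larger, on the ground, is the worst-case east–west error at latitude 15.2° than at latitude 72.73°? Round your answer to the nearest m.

Truncating at 2 decimal places can drop up to a full unit in the last place, so the longitude may be off by as much as 0.01°.
Error at 15.2° = 0.01° × 111000 × cos 15.2° ≈ 1110 × 0.9650 = 1071.2 m.
Error at 72.73° = 0.01° × 111000 × cos 72.73° ≈ 1110 × 0.2969 = 329.53 m.
So the lower-latitude error exceeds the higher by 1071.2 − 329.53 = 741.64 m.

742 m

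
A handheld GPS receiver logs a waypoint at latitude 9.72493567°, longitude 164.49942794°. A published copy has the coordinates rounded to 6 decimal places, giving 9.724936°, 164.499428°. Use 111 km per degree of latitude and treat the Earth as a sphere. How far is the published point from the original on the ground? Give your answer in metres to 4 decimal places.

0.0372 metres

Δlat = 9.72493567 − 9.724936 = -0.00000033°; Δlon = 164.49942794 − 164.499428 = -0.00000006°.
North–south shift: -0.00000033 × 111000 = -0.03663 m.
E–W at 9.72494°: -0.00000006° × 111000 × cos 9.72494° = -0.00000006 × 111000 × 0.9856 ≈ -0.0065643 m.
Distance: √(0.03663² + 0.0065643²) ≈ 0.0372135 m.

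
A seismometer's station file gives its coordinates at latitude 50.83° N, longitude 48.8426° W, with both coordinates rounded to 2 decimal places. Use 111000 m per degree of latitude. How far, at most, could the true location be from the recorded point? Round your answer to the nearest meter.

656 meters

Rounding to 2 decimal places leaves each coordinate within ±0.005° of the true value.
North–south component: 0.005° × 111000 = 555 m.
E–W at 50.83°: 0.005° × 111000 × cos 50.83° = 0.005 × 111000 × 0.6316 ≈ 350.551 m.
The two errors are perpendicular, so the maximum displacement is √(555² + 350.551²) ≈ 656.438 m.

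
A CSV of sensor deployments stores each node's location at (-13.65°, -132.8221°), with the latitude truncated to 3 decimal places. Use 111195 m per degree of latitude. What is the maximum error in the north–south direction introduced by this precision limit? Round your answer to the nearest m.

Truncating at 3 decimal places can drop up to a full unit in the last place, so the latitude may be off by as much as 0.001°.
So the N–S error is at most 0.001 × 111195 = 111.195 m.

111 m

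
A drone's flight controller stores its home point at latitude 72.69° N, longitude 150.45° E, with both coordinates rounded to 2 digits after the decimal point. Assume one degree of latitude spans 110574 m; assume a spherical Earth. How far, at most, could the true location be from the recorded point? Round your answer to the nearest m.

577 m

Rounding to 2 decimal places leaves each coordinate within ±0.005° of the true value.
North–south component: 0.005° × 110574 = 552.87 m.
E–W at 72.69°: 0.005° × 110574 × cos 72.69° = 0.005 × 110574 × 0.2975 ≈ 164.502 m.
Combining orthogonally: (552.87² + 164.502²)^½ ≈ 576.824 m.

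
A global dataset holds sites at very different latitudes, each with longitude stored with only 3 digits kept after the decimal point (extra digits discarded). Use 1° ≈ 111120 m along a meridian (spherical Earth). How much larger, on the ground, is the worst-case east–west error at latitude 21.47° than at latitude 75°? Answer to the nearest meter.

Truncating at 3 decimal places can drop up to a full unit in the last place, so the longitude may be off by as much as 0.001°.
At 21.47°: 0.001° × 111120 × cos 21.47° = 0.001 × 111120 × 0.9306 ≈ 103.41 m.
Error at 75° = 0.001° × 111120 × cos 75° ≈ 111.12 × 0.2588 = 28.76 m.
So the lower-latitude error exceeds the higher by 103.41 − 28.76 = 74.649 m.

75 meters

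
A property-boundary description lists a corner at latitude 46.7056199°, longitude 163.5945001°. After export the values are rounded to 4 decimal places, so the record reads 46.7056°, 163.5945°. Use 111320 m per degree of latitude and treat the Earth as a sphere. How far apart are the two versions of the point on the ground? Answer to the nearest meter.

Δlat = 46.7056199 − 46.7056 = +0.0000199°; Δlon = 163.5945001 − 163.5945 = +0.0000001°.
North–south shift: 0.0000199 × 111320 = 2.21527 m.
East–west at this latitude: 0.0000001° × 111320 × cos 46.7056° ≈ 0.0000001 × 76337.4 = 0.00763374 m.
Hypotenuse of the two orthogonal shifts: √(2.21527² + 0.00763374²) = 2.21528 m.

2 meters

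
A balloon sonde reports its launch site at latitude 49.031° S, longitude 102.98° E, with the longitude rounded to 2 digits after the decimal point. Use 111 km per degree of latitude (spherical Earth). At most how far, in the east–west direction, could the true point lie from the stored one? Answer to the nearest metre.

364 metres

Rounding to 2 decimal places leaves the longitude within ±0.005° of the true value.
At latitude 49.031° a degree of longitude spans 111000 m × cos 49.031° = 111000 × 0.6557 ≈ 72777.2 m.
So at most 0.005° × 72777.2 ≈ 363.886 m east–west.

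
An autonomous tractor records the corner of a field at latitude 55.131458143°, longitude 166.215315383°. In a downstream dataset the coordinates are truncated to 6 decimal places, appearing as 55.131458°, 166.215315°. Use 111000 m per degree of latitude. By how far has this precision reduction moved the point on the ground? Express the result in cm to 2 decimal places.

Δlat = 55.131458143 − 55.131458 = +0.000000143°; Δlon = 166.215315383 − 166.215315 = +0.000000383°.
N–S: 0.000000143° × 111000 m/° = 0.015873 m.
East–west at this latitude: 0.000000383° × 111000 × cos 55.1315° ≈ 0.000000383 × 63458.2 = 0.0243045 m.
Hypotenuse of the two orthogonal shifts: √(0.015873² + 0.0243045²) = 0.0290286 m.
That is 0.0290286 m = 2.9029 cm.

2.90 cm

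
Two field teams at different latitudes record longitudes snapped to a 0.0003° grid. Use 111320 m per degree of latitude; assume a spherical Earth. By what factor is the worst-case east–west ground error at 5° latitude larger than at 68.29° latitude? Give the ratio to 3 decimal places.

2.693

With a 0.0003° grid the true value lies within half a step, ±0.0003°/2 = ±0.00015°, of the stored one.
At 5°: 0.00015° × 111320 × cos 5° = 0.00015 × 111320 × 0.9962 ≈ 16.634 m.
Error at 68.29° = 0.00015° × 111320 × cos 68.29° ≈ 16.698 × 0.3699 = 6.1767 m.
The ratio reduces to cos 5° / cos 68.29° = 0.9962/0.3699 ≈ 2.6931.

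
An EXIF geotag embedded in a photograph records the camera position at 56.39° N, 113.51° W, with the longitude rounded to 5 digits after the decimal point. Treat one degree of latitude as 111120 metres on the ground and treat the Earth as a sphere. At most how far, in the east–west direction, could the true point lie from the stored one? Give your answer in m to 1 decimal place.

0.3 m

Rounding to 5 decimal places leaves the longitude within ±5e-06° of the true value.
At latitude 56.39° a degree of longitude spans 111120 m × cos 56.39° = 111120 × 0.5535 ≈ 61509 m.
So at most 5e-06° × 61509 ≈ 0.307545 m east–west.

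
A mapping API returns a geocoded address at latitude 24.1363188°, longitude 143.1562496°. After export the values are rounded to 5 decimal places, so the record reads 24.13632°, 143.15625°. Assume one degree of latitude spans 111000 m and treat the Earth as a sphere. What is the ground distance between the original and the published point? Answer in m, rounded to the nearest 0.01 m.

0.14 m

The latitude changed by -0.0000012° and the longitude by -0.0000004°.
North–south shift: -0.0000012 × 111000 = -0.1332 m.
East–west at this latitude: -0.0000004° × 111000 × cos 24.1363° ≈ -0.0000004 × 101296 = -0.0405183 m.
Distance: √(0.1332² + 0.0405183²) ≈ 0.139226 m.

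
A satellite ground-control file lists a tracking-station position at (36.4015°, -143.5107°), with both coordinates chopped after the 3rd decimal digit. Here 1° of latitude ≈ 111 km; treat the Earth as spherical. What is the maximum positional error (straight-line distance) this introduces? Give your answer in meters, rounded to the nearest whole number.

142 meters

Truncating at 3 decimal places can drop up to a full unit in the last place, so each coordinate may be off by as much as 0.001°.
N–S: 0.001° × 111000 m/° = 111 m.
E–W at 36.4015°: 0.001° × 111000 × cos 36.4015° = 0.001 × 111000 × 0.8049 ≈ 89.3415 m.
Combining orthogonally: (111² + 89.3415²)^½ ≈ 142.488 m.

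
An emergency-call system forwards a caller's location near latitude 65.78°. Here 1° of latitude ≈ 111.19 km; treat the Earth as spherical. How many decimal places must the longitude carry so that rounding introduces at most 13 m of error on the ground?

At 65.78° one degree of longitude covers 111190 × cos 65.78° ≈ 111190 × 0.4102 ≈ 45614.7 m.
With N decimal places the half-ulp bound is 0.5·10⁻ᴺ°, or 0.5·10⁻ᴺ × 45614.7 m on the ground.
Need 0.5 × 45614.7 × 10⁻ᴺ ≤ 13 → 10⁻ᴺ ≤ 5.700e-04, so N ≥ 3.24.
At 3 places the error can reach 22.8 m, but 4 places keeps it to 2.28 m.

4 decimal places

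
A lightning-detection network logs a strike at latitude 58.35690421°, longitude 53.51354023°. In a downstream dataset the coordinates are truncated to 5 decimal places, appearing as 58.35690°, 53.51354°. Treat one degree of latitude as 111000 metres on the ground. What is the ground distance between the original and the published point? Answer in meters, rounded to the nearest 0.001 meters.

0.468 meters

The latitude changed by +0.00000421° and the longitude by +0.00000023°.
N–S: 0.00000421° × 111000 m/° = 0.46731 m.
E–W at 58.3569°: 0.00000023° × 111000 × cos 58.3569° = 0.00000023 × 111000 × 0.5246 ≈ 0.0133937 m.
Combined displacement = (0.46731² + 0.0133937²)^½ ≈ 0.467502 m.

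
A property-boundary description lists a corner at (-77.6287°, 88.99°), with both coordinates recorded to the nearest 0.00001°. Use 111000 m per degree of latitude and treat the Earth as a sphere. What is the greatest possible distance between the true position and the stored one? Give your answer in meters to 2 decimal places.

Rounding to 5 decimal places leaves each coordinate within ±5e-06° of the true value.
Latitude error → 5e-06 × 111000 = 0.555 m along the meridian.
East–west component at 77.6287°: 5e-06° × 111000 × cos 77.6287° ≈ 5e-06 × 23781.3 ≈ 0.118907 m.
Combining orthogonally: (0.555² + 0.118907²)^½ ≈ 0.567595 m.

0.57 meters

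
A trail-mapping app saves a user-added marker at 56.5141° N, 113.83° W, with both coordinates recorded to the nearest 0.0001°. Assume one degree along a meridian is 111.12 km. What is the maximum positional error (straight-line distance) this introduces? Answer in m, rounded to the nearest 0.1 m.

6.3 m

Rounding to 4 decimal places leaves each coordinate within ±5e-05° of the true value.
N–S: 5e-05° × 111120 m/° = 5.556 m.
Longitude error → 5e-05 × 111120 × cos 56.5141° = 5e-05 × 111120 × 0.5517 ≈ 3.06542 m.
Combining orthogonally: (5.556² + 3.06542²)^½ ≈ 6.34555 m.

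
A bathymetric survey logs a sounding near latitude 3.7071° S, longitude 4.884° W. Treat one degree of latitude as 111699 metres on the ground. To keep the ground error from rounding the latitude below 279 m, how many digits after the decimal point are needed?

One degree of latitude covers 111699 m.
With N decimal places the half-ulp bound is 0.5·10⁻ᴺ°, or 0.5·10⁻ᴺ × 111699 m on the ground.
Setting 55849.5 × 10⁻ᴺ ≤ 279 gives 10ᴺ ≥ 200.2, i.e. N ≥ 2.30.
N = 2 would give 558 m (too coarse); N = 3 gives 55.8 m ≤ 279 m.

3 decimal places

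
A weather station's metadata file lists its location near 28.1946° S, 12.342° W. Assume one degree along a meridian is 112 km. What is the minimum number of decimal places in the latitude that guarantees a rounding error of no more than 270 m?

One degree of latitude covers 112000 m.
Rounding to N decimal places gives at most 0.5 × 10⁻ᴺ degrees of error, i.e. 0.5 × 10⁻ᴺ × 112000 m.
Setting 56000 × 10⁻ᴺ ≤ 270 gives 10ᴺ ≥ 207.4, i.e. N ≥ 2.32.
N = 2 would give 560 m (too coarse); N = 3 gives 56 m ≤ 270 m.

3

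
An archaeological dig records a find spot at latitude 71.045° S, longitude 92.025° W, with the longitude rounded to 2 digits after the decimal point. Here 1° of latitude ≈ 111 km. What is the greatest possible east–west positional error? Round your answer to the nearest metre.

180 metres

Rounding to 2 decimal places leaves the longitude within ±0.005° of the true value.
At latitude 71.045° a degree of longitude spans 111000 m × cos 71.045° = 111000 × 0.3248 ≈ 36055.6 m.
Maximum E–W displacement: 0.005 × 36055.6 = 180.278 m.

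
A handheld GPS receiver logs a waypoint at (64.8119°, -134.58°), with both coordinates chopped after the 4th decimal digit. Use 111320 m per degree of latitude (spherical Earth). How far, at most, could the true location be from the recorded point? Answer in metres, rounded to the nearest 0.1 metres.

12.1 metres

Truncating at 4 decimal places can drop up to a full unit in the last place, so each coordinate may be off by as much as 0.0001°.
N–S: 0.0001° × 111320 m/° = 11.132 m.
Longitude error → 0.0001 × 111320 × cos 64.8119° = 0.0001 × 111320 × 0.4256 ≈ 4.73768 m.
Combining orthogonally: (11.132² + 4.73768²)^½ ≈ 12.0982 m.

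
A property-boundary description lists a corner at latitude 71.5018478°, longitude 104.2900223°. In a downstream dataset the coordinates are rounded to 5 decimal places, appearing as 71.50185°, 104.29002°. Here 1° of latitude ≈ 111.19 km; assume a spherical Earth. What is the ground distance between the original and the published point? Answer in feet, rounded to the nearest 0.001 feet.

Δlat = 71.5018478 − 71.50185 = -0.0000022°; Δlon = 104.2900223 − 104.29002 = +0.0000023°.
N–S: -0.0000022° × 111190 m/° = -0.244618 m.
East–west at this latitude: 0.0000023° × 111190 × cos 71.5019° ≈ 0.0000023 × 35277.7 = 0.0811387 m.
Hypotenuse of the two orthogonal shifts: √(0.244618² + 0.0811387²) = 0.257724 m.
Converting: 0.257724 m × 3.2808 ft/m ≈ 0.84555 ft.

0.846 feet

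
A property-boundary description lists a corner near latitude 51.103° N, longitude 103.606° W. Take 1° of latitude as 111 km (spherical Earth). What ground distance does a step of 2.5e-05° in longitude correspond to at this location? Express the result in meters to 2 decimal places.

1.74 meters

2.5e-05° of longitude at 51.103° is 2.5e-05 × 111000 × cos 51.103° ≈ 2.5e-05 × 69699.4 = 1.74248 m.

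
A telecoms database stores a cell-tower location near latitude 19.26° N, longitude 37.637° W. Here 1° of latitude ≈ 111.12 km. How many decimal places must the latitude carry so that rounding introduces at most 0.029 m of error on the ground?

7 decimal places

One degree of latitude covers 111120 m.
N decimal places → at most half a unit in the last place, 0.5 × 10⁻ᴺ° = 111120/2 × 10⁻ᴺ m.
Setting 55560 × 10⁻ᴺ ≤ 0.029 gives 10ᴺ ≥ 1.916e+06, i.e. N ≥ 6.28.
At 6 places the error can reach 0.0556 m, but 7 places keeps it to 0.00556 m.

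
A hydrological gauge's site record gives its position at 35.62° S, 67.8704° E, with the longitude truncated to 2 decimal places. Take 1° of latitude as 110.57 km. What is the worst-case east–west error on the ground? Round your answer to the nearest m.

899 m

Truncating at 2 decimal places can drop up to a full unit in the last place, so the longitude may be off by as much as 0.01°.
One degree of longitude at 35.62° is 110570 × cos 35.62° ≈ 110570 × 0.8129 = 89882.1 m.
Maximum E–W displacement: 0.01 × 89882.1 = 898.821 m.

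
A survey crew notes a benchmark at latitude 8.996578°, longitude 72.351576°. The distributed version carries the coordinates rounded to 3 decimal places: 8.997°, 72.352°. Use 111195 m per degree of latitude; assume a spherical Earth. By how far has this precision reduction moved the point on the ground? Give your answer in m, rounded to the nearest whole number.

66 m

Δlat = 8.996578 − 8.997 = -0.000422°; Δlon = 72.351576 − 72.352 = -0.000424°.
North–south shift: -0.000422 × 111195 = -46.9243 m.
E–W at 8.997°: -0.000424° × 111195 × cos 8.997° = -0.000424 × 111195 × 0.9877 ≈ -46.5666 m.
Distance: √(46.9243² + 46.5666²) ≈ 66.1085 m.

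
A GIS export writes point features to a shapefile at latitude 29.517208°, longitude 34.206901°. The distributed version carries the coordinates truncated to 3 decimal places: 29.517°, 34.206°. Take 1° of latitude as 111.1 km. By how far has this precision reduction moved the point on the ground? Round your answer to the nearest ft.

296 ft

The latitude changed by +0.000208° and the longitude by +0.000901°.
North–south shift: 0.000208 × 111100 = 23.1088 m.
E–W at 29.517°: 0.000901° × 111100 × cos 29.517° = 0.000901 × 111100 × 0.8702 ≈ 87.1089 m.
Distance: √(23.1088² + 87.1089²) ≈ 90.122 m.
In feet: 90.122 m ÷ 0.3048 ≈ 295.68 ft.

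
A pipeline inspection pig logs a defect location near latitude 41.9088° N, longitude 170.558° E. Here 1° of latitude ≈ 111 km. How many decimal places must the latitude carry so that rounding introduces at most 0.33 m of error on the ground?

One degree of latitude covers 111000 m.
N decimal places → at most half a unit in the last place, 0.5 × 10⁻ᴺ° = 111000/2 × 10⁻ᴺ m.
Setting 55500 × 10⁻ᴺ ≤ 0.33 gives 10ᴺ ≥ 1.682e+05, i.e. N ≥ 5.23.
At 5 places the error can reach 0.555 m, but 6 places keeps it to 0.0555 m.

6 decimal places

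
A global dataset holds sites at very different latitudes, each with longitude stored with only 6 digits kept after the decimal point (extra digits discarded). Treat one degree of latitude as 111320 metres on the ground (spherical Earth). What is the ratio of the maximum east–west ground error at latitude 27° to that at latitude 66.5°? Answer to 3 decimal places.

2.235

Truncating at 6 decimal places can drop up to a full unit in the last place, so the longitude may be off by as much as 1e-06°.
Error at 27° = 1e-06° × 111320 × cos 27° ≈ 0.11132 × 0.8910 = 0.099187 m.
Error at 66.5° = 1e-06° × 111320 × cos 66.5° ≈ 0.11132 × 0.3987 = 0.044389 m.
The ratio reduces to cos 27° / cos 66.5° = 0.8910/0.3987 ≈ 2.2345.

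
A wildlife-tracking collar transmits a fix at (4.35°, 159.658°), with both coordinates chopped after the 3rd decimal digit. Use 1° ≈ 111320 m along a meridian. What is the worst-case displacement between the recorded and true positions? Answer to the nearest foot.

516 feet

Truncating at 3 decimal places can drop up to a full unit in the last place, so each coordinate may be off by as much as 0.001°.
Latitude error → 0.001 × 111320 = 111.32 m along the meridian.
E–W at 4.35°: 0.001° × 111320 × cos 4.35° = 0.001 × 111320 × 0.9971 ≈ 110.999 m.
The two errors are perpendicular, so the maximum displacement is √(111.32² + 110.999²) ≈ 157.204 m.
Converting: 157.204 m × 3.2808 ft/m ≈ 515.76 ft.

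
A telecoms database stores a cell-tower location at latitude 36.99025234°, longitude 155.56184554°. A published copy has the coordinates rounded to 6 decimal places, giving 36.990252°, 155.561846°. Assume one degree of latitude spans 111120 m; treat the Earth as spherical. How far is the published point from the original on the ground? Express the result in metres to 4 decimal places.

Δlat = 36.99025234 − 36.990252 = +0.00000034°; Δlon = 155.56184554 − 155.561846 = -0.00000046°.
North–south shift: 0.00000034 × 111120 = 0.0377808 m.
East–west at this latitude: -0.00000046° × 111120 × cos 36.9903° ≈ -0.00000046 × 88755.8 = -0.0408276 m.
Distance: √(0.0377808² + 0.0408276²) ≈ 0.0556263 m.

0.0556 metres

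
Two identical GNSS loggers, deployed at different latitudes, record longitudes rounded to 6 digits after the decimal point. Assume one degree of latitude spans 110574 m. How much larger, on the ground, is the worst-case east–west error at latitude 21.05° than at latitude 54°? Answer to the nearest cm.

Rounding to 6 decimal places leaves the longitude within ±5e-07° of the true value.
At 21.05°: 5e-07° × 110574 × cos 21.05° = 5e-07 × 110574 × 0.9333 ≈ 0.051598 m.
Error at 54° = 5e-07° × 110574 × cos 54° ≈ 0.055287 × 0.5878 = 0.032497 m.
Difference: 0.051598 − 0.032497 = 0.019101 m.
That is 0.0191007 m = 1.9101 cm.

2 cm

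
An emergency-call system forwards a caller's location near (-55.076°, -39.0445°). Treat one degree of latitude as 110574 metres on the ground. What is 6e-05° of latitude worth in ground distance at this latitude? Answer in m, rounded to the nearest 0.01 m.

Along a meridian 6e-05° is 6e-05 × 110574 = 6.63444 m.

6.63 m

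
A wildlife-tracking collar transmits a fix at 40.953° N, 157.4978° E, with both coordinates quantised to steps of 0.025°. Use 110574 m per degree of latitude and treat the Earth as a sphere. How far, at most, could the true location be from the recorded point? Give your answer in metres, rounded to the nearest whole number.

1732 metres

With a 0.025° grid the true value lies within half a step, ±0.025°/2 = ±0.0125°, of the stored one.
N–S: 0.0125° × 110574 m/° = 1382.18 m.
E–W at 40.953°: 0.0125° × 110574 × cos 40.953° = 0.0125 × 110574 × 0.7552 ≈ 1043.88 m.
Combining orthogonally: (1382.18² + 1043.88²)^½ ≈ 1732.08 m.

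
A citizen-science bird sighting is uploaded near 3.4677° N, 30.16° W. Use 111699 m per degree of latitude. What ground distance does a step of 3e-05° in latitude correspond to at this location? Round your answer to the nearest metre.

3 metres

3e-05° × 111699 m/° = 3.35097 m.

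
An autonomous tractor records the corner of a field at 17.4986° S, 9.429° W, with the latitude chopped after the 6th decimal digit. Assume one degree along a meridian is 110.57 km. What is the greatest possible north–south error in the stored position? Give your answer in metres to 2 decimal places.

Truncating at 6 decimal places can drop up to a full unit in the last place, so the latitude may be off by as much as 1e-06°.
Along the meridian that is 1e-06° × 110570 m/° = 0.11057 m.

0.11 metres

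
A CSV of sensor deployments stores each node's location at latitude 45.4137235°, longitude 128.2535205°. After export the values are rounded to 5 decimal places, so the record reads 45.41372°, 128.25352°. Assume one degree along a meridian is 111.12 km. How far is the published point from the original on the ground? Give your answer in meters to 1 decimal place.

0.4 meters

The latitude changed by +0.0000035° and the longitude by +0.0000005°.
North–south shift: 0.0000035 × 111120 = 0.38892 m.
East–west at this latitude: 0.0000005° × 111120 × cos 45.4137° ≈ 0.0000005 × 78004.3 = 0.0390021 m.
Hypotenuse of the two orthogonal shifts: √(0.38892² + 0.0390021²) = 0.390871 m.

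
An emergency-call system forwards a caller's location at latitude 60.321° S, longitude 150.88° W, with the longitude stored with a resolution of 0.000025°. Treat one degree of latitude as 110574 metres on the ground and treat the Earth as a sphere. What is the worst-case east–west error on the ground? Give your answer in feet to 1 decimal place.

With a 0.000025° grid the true value lies within half a step, ±0.000025°/2 = ±1.25e-05°, of the stored one.
One degree of longitude at 60.321° is 110574 × cos 60.321° ≈ 110574 × 0.4951 = 54749.6 m.
Maximum E–W displacement: 1.25e-05 × 54749.6 = 0.68437 m.
Converting: 0.68437 m × 3.2808 ft/m ≈ 2.2453 ft.

2.2 feet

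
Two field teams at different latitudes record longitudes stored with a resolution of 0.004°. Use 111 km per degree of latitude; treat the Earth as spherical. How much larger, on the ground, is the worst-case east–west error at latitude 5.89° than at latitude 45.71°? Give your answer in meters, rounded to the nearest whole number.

66 meters

With a 0.004° grid the true value lies within half a step, ±0.004°/2 = ±0.002°, of the stored one.
Error at 5.89° = 0.002° × 111000 × cos 5.89° ≈ 222 × 0.9947 = 220.83 m.
Error at 45.71° = 0.002° × 111000 × cos 45.71° ≈ 222 × 0.6983 = 155.02 m.
Difference: 220.83 − 155.02 = 65.808 m.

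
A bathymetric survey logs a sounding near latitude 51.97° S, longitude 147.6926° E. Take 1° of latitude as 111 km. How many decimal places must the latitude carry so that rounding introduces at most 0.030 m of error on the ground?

7 decimal places

One degree of latitude covers 111000 m.
N decimal places → at most half a unit in the last place, 0.5 × 10⁻ᴺ° = 111000/2 × 10⁻ᴺ m.
Setting 55500 × 10⁻ᴺ ≤ 0.030 gives 10ᴺ ≥ 1.85e+06, i.e. N ≥ 6.27.
At 6 places the error can reach 0.0555 m, but 7 places keeps it to 0.00555 m.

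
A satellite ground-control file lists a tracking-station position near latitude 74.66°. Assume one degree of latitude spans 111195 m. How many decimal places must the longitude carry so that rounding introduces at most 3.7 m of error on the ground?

4

At 74.66° one degree of longitude covers 111195 × cos 74.66° ≈ 111195 × 0.2645 ≈ 29416.2 m.
Rounding to N decimal places gives at most 0.5 × 10⁻ᴺ degrees of error, i.e. 0.5 × 10⁻ᴺ × 29416.2 m.
Setting 14708.1 × 10⁻ᴺ ≤ 3.7 gives 10ᴺ ≥ 3975, i.e. N ≥ 3.60.
At 3 places the error can reach 14.7 m, but 4 places keeps it to 1.47 m.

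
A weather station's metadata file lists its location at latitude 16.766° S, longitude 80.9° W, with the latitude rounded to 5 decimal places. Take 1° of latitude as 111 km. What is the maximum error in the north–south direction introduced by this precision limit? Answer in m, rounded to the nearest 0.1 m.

0.6 m

Rounding to 5 decimal places leaves the latitude within ±5e-06° of the true value.
So the N–S error is at most 5e-06 × 111000 = 0.555 m.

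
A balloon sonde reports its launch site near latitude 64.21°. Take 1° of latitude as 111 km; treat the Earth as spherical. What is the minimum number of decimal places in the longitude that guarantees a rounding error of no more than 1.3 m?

5

At 64.21° one degree of longitude covers 111000 × cos 64.21° ≈ 111000 × 0.4351 ≈ 48293.2 m.
N decimal places → at most half a unit in the last place, 0.5 × 10⁻ᴺ° = 48293.2/2 × 10⁻ᴺ m.
Setting 24146.6 × 10⁻ᴺ ≤ 1.3 gives 10ᴺ ≥ 1.857e+04, i.e. N ≥ 4.27.
At 4 places the error can reach 2.41 m, but 5 places keeps it to 0.241 m.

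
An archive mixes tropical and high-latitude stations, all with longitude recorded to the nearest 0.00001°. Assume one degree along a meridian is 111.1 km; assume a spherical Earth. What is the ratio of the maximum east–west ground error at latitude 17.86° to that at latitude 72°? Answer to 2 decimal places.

3.08

Rounding to 5 decimal places leaves the longitude within ±5e-06° of the true value.
Error at 17.86° = 5e-06° × 111100 × cos 17.86° ≈ 0.5555 × 0.9518 = 0.52873 m.
Error at 72° = 5e-06° × 111100 × cos 72° ≈ 0.5555 × 0.3090 = 0.17166 m.
The ratio reduces to cos 17.86° / cos 72° = 0.9518/0.3090 ≈ 3.0801.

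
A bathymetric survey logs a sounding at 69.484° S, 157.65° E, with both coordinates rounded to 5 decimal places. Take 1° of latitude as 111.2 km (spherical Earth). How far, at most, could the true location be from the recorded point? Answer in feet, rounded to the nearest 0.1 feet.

1.9 feet

Rounding to 5 decimal places leaves each coordinate within ±5e-06° of the true value.
Latitude error → 5e-06 × 111200 = 0.556 m along the meridian.
Longitude error → 5e-06 × 111200 × cos 69.484° = 5e-06 × 111200 × 0.3505 ≈ 0.194861 m.
The two errors are perpendicular, so the maximum displacement is √(0.556² + 0.194861²) ≈ 0.589158 m.
Converting: 0.589158 m × 3.2808 ft/m ≈ 1.9329 ft.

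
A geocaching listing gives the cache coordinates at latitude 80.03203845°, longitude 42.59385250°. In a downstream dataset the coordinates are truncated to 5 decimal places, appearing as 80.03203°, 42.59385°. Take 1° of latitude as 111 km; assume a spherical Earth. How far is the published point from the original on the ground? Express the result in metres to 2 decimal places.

0.94 metres

The latitude changed by +0.00000845° and the longitude by +0.00000250°.
North–south shift: 0.00000845 × 111000 = 0.93795 m.
East–west at this latitude: 0.00000250° × 111000 × cos 80.032° ≈ 0.00000250 × 19213.8 = 0.0480346 m.
Combined displacement = (0.93795² + 0.0480346²)^½ ≈ 0.939179 m.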